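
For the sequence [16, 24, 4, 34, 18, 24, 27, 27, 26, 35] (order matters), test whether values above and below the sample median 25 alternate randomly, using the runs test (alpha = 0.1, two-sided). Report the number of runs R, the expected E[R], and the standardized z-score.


Step 1: Compute median = 25; label A = above, B = below.
Labels in order: BBBABBAAAA  (n_A = 5, n_B = 5)
Step 2: Count runs R = 4.
Step 3: Under H0 (random ordering), E[R] = 2*n_A*n_B/(n_A+n_B) + 1 = 2*5*5/10 + 1 = 6.0000.
        Var[R] = 2*n_A*n_B*(2*n_A*n_B - n_A - n_B) / ((n_A+n_B)^2 * (n_A+n_B-1)) = 2000/900 = 2.2222.
        SD[R] = 1.4907.
Step 4: Continuity-corrected z = (R + 0.5 - E[R]) / SD[R] = (4 + 0.5 - 6.0000) / 1.4907 = -1.0062.
Step 5: Two-sided p-value via normal approximation = 2*(1 - Phi(|z|)) = 0.314305.
Step 6: alpha = 0.1. fail to reject H0.

R = 4, z = -1.0062, p = 0.314305, fail to reject H0.


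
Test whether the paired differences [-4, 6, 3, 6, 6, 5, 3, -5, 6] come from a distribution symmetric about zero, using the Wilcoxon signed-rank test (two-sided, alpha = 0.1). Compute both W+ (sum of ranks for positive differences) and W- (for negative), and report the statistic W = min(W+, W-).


Step 1: Drop any zero differences (none here) and take |d_i|.
|d| = [4, 6, 3, 6, 6, 5, 3, 5, 6]
Step 2: Midrank |d_i| (ties get averaged ranks).
ranks: |4|->3, |6|->7.5, |3|->1.5, |6|->7.5, |6|->7.5, |5|->4.5, |3|->1.5, |5|->4.5, |6|->7.5
Step 3: Attach original signs; sum ranks with positive sign and with negative sign.
W+ = 7.5 + 1.5 + 7.5 + 7.5 + 4.5 + 1.5 + 7.5 = 37.5
W- = 3 + 4.5 = 7.5
(Check: W+ + W- = 45 should equal n(n+1)/2 = 45.)
Step 4: Test statistic W = min(W+, W-) = 7.5.
Step 5: Ties in |d|, so use the tie-corrected normal approximation.
        E[W] = n(n+1)/4 = 9*10/4 = 22.5.
        Tie groups: |d|=3 (t=2), |d|=5 (t=2), |d|=6 (t=4); sum(t^3 - t) = 72.
        Var[W] = n(n+1)(2n+1)/24 - sum(t^3-t)/48 = 1710/24 - 72/48 = 69.75.
        z = (W - E[W]) / sqrt(Var[W]) = (7.5 - 22.5) / 8.3516 = -1.7961.
        Two-sided p = 2*Phi(z) = 0.072486.
Step 6: alpha = 0.1. reject H0.

W+ = 37.5, W- = 7.5, W = min = 7.5, p = 0.072486, reject H0.


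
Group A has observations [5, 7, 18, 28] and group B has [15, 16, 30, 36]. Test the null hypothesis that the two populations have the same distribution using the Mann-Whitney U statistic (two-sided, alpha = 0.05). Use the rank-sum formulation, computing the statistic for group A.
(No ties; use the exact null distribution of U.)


Step 1: Combine and sort all 8 observations; assign midranks.
sorted (value, group): (5,X), (7,X), (15,Y), (16,Y), (18,X), (28,X), (30,Y), (36,Y)
ranks: 5->1, 7->2, 15->3, 16->4, 18->5, 28->6, 30->7, 36->8
Step 2: Rank sum for X: R1 = 1 + 2 + 5 + 6 = 14.
Step 3: U_X = R1 - n1(n1+1)/2 = 14 - 4*5/2 = 14 - 10 = 4.
       U_Y = n1*n2 - U_X = 16 - 4 = 12.
Step 4: No ties, so the exact null distribution of U (based on enumerating the C(8,4) = 70 equally likely rank assignments) gives the two-sided p-value.
Step 5: p-value = 0.342857; compare to alpha = 0.05. fail to reject H0.

U_X = 4, p = 0.342857, fail to reject H0 at alpha = 0.05.


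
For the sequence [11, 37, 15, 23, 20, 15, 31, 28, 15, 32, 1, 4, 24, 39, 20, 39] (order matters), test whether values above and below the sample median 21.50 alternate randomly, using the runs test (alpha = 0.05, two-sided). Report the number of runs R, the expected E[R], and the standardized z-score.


Step 1: Compute median = 21.50; label A = above, B = below.
Labels in order: BABABBAABABBAABA  (n_A = 8, n_B = 8)
Step 2: Count runs R = 12.
Step 3: Under H0 (random ordering), E[R] = 2*n_A*n_B/(n_A+n_B) + 1 = 2*8*8/16 + 1 = 9.0000.
        Var[R] = 2*n_A*n_B*(2*n_A*n_B - n_A - n_B) / ((n_A+n_B)^2 * (n_A+n_B-1)) = 14336/3840 = 3.7333.
        SD[R] = 1.9322.
Step 4: Continuity-corrected z = (R - 0.5 - E[R]) / SD[R] = (12 - 0.5 - 9.0000) / 1.9322 = 1.2939.
Step 5: Two-sided p-value via normal approximation = 2*(1 - Phi(|z|)) = 0.195709.
Step 6: alpha = 0.05. fail to reject H0.

R = 12, z = 1.2939, p = 0.195709, fail to reject H0.


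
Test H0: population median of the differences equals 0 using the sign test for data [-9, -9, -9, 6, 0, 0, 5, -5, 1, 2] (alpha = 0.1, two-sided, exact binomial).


Step 1: Discard zero differences. Original n = 10; n_eff = number of nonzero differences = 8.
Nonzero differences (with sign): -9, -9, -9, +6, +5, -5, +1, +2
Step 2: Count signs: positive = 4, negative = 4.
Step 3: Under H0: P(positive) = 0.5, so the number of positives S ~ Bin(8, 0.5).
Step 4: Two-sided exact p-value = sum of Bin(8,0.5) probabilities at or below the observed probability = 1.000000.
Step 5: alpha = 0.1. fail to reject H0.

n_eff = 8, pos = 4, neg = 4, p = 1.000000, fail to reject H0.


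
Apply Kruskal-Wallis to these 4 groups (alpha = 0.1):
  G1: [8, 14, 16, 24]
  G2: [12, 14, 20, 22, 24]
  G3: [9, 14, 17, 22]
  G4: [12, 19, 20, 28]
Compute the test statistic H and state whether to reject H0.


Step 1: Combine all N = 17 observations and assign midranks.
sorted (value, group, rank): (8,G1,1), (9,G3,2), (12,G2,3.5), (12,G4,3.5), (14,G1,6), (14,G2,6), (14,G3,6), (16,G1,8), (17,G3,9), (19,G4,10), (20,G2,11.5), (20,G4,11.5), (22,G2,13.5), (22,G3,13.5), (24,G1,15.5), (24,G2,15.5), (28,G4,17)
Step 2: Sum ranks within each group.
R_1 = 30.5 (n_1 = 4)
R_2 = 50 (n_2 = 5)
R_3 = 30.5 (n_3 = 4)
R_4 = 42 (n_4 = 4)
Step 3: H = 12/(N(N+1)) * sum(R_i^2/n_i) - 3(N+1)
     = 12/(17*18) * (30.5^2/4 + 50^2/5 + 30.5^2/4 + 42^2/4) - 3*18
     = 0.039216 * 1406.12 - 54
     = 1.142157.
Step 4: Ties present; correction factor C = 1 - 48/(17^3 - 17) = 0.990196. Corrected H = 1.142157 / 0.990196 = 1.153465.
Step 5: Under H0, H ~ chi^2(3); p-value = 0.764185.
Step 6: alpha = 0.1. fail to reject H0.

H = 1.1535, df = 3, p = 0.764185, fail to reject H0.


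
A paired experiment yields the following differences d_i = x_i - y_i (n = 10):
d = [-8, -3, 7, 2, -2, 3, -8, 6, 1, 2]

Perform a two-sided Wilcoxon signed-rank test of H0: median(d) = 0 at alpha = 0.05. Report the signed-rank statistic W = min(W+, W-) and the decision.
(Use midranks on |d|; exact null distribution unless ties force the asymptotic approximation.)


Step 1: Drop any zero differences (none here) and take |d_i|.
|d| = [8, 3, 7, 2, 2, 3, 8, 6, 1, 2]
Step 2: Midrank |d_i| (ties get averaged ranks).
ranks: |8|->9.5, |3|->5.5, |7|->8, |2|->3, |2|->3, |3|->5.5, |8|->9.5, |6|->7, |1|->1, |2|->3
Step 3: Attach original signs; sum ranks with positive sign and with negative sign.
W+ = 8 + 3 + 5.5 + 7 + 1 + 3 = 27.5
W- = 9.5 + 5.5 + 3 + 9.5 = 27.5
(Check: W+ + W- = 55 should equal n(n+1)/2 = 55.)
Step 4: Test statistic W = min(W+, W-) = 27.5.
Step 5: Ties in |d|, so use the tie-corrected normal approximation.
        E[W] = n(n+1)/4 = 10*11/4 = 27.5.
        Tie groups: |d|=2 (t=3), |d|=3 (t=2), |d|=8 (t=2); sum(t^3 - t) = 36.
        Var[W] = n(n+1)(2n+1)/24 - sum(t^3-t)/48 = 2310/24 - 36/48 = 95.5.
        z = (W - E[W]) / sqrt(Var[W]) = (27.5 - 27.5) / 9.7724 = 0.0000.
        Two-sided p = 2*Phi(z) = 1.000000.
Step 6: alpha = 0.05. fail to reject H0.

W+ = 27.5, W- = 27.5, W = min = 27.5, p = 1.000000, fail to reject H0.


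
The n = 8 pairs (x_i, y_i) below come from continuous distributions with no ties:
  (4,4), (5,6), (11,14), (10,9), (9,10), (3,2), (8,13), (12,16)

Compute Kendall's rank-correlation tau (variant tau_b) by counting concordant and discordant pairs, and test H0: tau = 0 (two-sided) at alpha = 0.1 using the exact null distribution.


Step 1: Enumerate the 28 unordered pairs (i,j) with i<j and classify each by sign(x_j-x_i) * sign(y_j-y_i).
  (1,2):dx=+1,dy=+2->C; (1,3):dx=+7,dy=+10->C; (1,4):dx=+6,dy=+5->C; (1,5):dx=+5,dy=+6->C
  (1,6):dx=-1,dy=-2->C; (1,7):dx=+4,dy=+9->C; (1,8):dx=+8,dy=+12->C; (2,3):dx=+6,dy=+8->C
  (2,4):dx=+5,dy=+3->C; (2,5):dx=+4,dy=+4->C; (2,6):dx=-2,dy=-4->C; (2,7):dx=+3,dy=+7->C
  (2,8):dx=+7,dy=+10->C; (3,4):dx=-1,dy=-5->C; (3,5):dx=-2,dy=-4->C; (3,6):dx=-8,dy=-12->C
  (3,7):dx=-3,dy=-1->C; (3,8):dx=+1,dy=+2->C; (4,5):dx=-1,dy=+1->D; (4,6):dx=-7,dy=-7->C
  (4,7):dx=-2,dy=+4->D; (4,8):dx=+2,dy=+7->C; (5,6):dx=-6,dy=-8->C; (5,7):dx=-1,dy=+3->D
  (5,8):dx=+3,dy=+6->C; (6,7):dx=+5,dy=+11->C; (6,8):dx=+9,dy=+14->C; (7,8):dx=+4,dy=+3->C
Step 2: C = 25, D = 3, total pairs = 28.
Step 3: tau = (C - D)/(n(n-1)/2) = (25 - 3)/28 = 0.785714.
Step 4: Exact two-sided p-value (enumerate n! = 40320 permutations of y under H0): p = 0.005506.
Step 5: alpha = 0.1. reject H0.

tau_b = 0.7857 (C=25, D=3), p = 0.005506, reject H0.


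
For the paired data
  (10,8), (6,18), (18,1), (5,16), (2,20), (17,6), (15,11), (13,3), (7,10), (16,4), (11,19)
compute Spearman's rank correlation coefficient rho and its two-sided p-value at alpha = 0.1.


Step 1: Rank x and y separately (midranks; no ties here).
rank(x): 10->5, 6->3, 18->11, 5->2, 2->1, 17->10, 15->8, 13->7, 7->4, 16->9, 11->6
rank(y): 8->5, 18->9, 1->1, 16->8, 20->11, 6->4, 11->7, 3->2, 10->6, 4->3, 19->10
Step 2: d_i = R_x(i) - R_y(i); compute d_i^2.
  (5-5)^2=0, (3-9)^2=36, (11-1)^2=100, (2-8)^2=36, (1-11)^2=100, (10-4)^2=36, (8-7)^2=1, (7-2)^2=25, (4-6)^2=4, (9-3)^2=36, (6-10)^2=16
sum(d^2) = 390.
Step 3: rho = 1 - 6*390 / (11*(11^2 - 1)) = 1 - 2340/1320 = -0.772727.
Step 4: Under H0, t = rho * sqrt((n-2)/(1-rho^2)) = -3.6522 ~ t(9).
Step 5: Two-sided p-value from the t-distribution with 9 df = 0.005299.
Step 6: alpha = 0.1. reject H0.

rho = -0.7727, p = 0.005299, reject H0 at alpha = 0.1.


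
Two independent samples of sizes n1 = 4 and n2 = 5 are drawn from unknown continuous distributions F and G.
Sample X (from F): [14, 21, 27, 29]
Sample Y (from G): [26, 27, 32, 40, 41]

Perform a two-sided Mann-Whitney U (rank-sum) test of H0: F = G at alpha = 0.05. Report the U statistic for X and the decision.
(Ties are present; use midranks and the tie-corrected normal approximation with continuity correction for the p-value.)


Step 1: Combine and sort all 9 observations; assign midranks.
sorted (value, group): (14,X), (21,X), (26,Y), (27,X), (27,Y), (29,X), (32,Y), (40,Y), (41,Y)
ranks: 14->1, 21->2, 26->3, 27->4.5, 27->4.5, 29->6, 32->7, 40->8, 41->9
Step 2: Rank sum for X: R1 = 1 + 2 + 4.5 + 6 = 13.5.
Step 3: U_X = R1 - n1(n1+1)/2 = 13.5 - 4*5/2 = 13.5 - 10 = 3.5.
       U_Y = n1*n2 - U_X = 20 - 3.5 = 16.5.
Step 4: Ties are present, so use the tie-corrected normal approximation (with continuity correction) for the p-value.
Step 5: p-value = 0.139983; compare to alpha = 0.05. fail to reject H0.

U_X = 3.5, p = 0.139983, fail to reject H0 at alpha = 0.05.


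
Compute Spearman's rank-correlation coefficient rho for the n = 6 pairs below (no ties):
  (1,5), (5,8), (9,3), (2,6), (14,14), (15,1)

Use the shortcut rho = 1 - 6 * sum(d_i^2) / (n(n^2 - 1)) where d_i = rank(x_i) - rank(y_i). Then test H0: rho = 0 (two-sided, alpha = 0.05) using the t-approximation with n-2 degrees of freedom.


Step 1: Rank x and y separately (midranks; no ties here).
rank(x): 1->1, 5->3, 9->4, 2->2, 14->5, 15->6
rank(y): 5->3, 8->5, 3->2, 6->4, 14->6, 1->1
Step 2: d_i = R_x(i) - R_y(i); compute d_i^2.
  (1-3)^2=4, (3-5)^2=4, (4-2)^2=4, (2-4)^2=4, (5-6)^2=1, (6-1)^2=25
sum(d^2) = 42.
Step 3: rho = 1 - 6*42 / (6*(6^2 - 1)) = 1 - 252/210 = -0.200000.
Step 4: Under H0, t = rho * sqrt((n-2)/(1-rho^2)) = -0.4082 ~ t(4).
Step 5: Two-sided p-value from the t-distribution with 4 df = 0.704000.
Step 6: alpha = 0.05. fail to reject H0.

rho = -0.2000, p = 0.704000, fail to reject H0 at alpha = 0.05.


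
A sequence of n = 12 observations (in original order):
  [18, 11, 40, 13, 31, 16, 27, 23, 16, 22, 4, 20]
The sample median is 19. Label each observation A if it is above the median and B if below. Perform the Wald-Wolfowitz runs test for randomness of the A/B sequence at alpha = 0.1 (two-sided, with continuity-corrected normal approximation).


Step 1: Compute median = 19; label A = above, B = below.
Labels in order: BBABABAABABA  (n_A = 6, n_B = 6)
Step 2: Count runs R = 10.
Step 3: Under H0 (random ordering), E[R] = 2*n_A*n_B/(n_A+n_B) + 1 = 2*6*6/12 + 1 = 7.0000.
        Var[R] = 2*n_A*n_B*(2*n_A*n_B - n_A - n_B) / ((n_A+n_B)^2 * (n_A+n_B-1)) = 4320/1584 = 2.7273.
        SD[R] = 1.6514.
Step 4: Continuity-corrected z = (R - 0.5 - E[R]) / SD[R] = (10 - 0.5 - 7.0000) / 1.6514 = 1.5138.
Step 5: Two-sided p-value via normal approximation = 2*(1 - Phi(|z|)) = 0.130070.
Step 6: alpha = 0.1. fail to reject H0.

R = 10, z = 1.5138, p = 0.130070, fail to reject H0.


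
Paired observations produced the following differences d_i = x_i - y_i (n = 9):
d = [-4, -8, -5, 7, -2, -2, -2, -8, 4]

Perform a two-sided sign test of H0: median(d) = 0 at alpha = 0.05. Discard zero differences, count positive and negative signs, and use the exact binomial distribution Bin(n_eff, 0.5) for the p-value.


Step 1: Discard zero differences. Original n = 9; n_eff = number of nonzero differences = 9.
Nonzero differences (with sign): -4, -8, -5, +7, -2, -2, -2, -8, +4
Step 2: Count signs: positive = 2, negative = 7.
Step 3: Under H0: P(positive) = 0.5, so the number of positives S ~ Bin(9, 0.5).
Step 4: Two-sided exact p-value = sum of Bin(9,0.5) probabilities at or below the observed probability = 0.179688.
Step 5: alpha = 0.05. fail to reject H0.

n_eff = 9, pos = 2, neg = 7, p = 0.179688, fail to reject H0.


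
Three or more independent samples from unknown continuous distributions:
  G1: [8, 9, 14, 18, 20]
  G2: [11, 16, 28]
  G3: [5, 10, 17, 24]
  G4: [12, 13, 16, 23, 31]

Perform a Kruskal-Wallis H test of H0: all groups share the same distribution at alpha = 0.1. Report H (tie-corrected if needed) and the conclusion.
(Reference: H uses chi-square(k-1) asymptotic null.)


Step 1: Combine all N = 17 observations and assign midranks.
sorted (value, group, rank): (5,G3,1), (8,G1,2), (9,G1,3), (10,G3,4), (11,G2,5), (12,G4,6), (13,G4,7), (14,G1,8), (16,G2,9.5), (16,G4,9.5), (17,G3,11), (18,G1,12), (20,G1,13), (23,G4,14), (24,G3,15), (28,G2,16), (31,G4,17)
Step 2: Sum ranks within each group.
R_1 = 38 (n_1 = 5)
R_2 = 30.5 (n_2 = 3)
R_3 = 31 (n_3 = 4)
R_4 = 53.5 (n_4 = 5)
Step 3: H = 12/(N(N+1)) * sum(R_i^2/n_i) - 3(N+1)
     = 12/(17*18) * (38^2/5 + 30.5^2/3 + 31^2/4 + 53.5^2/5) - 3*18
     = 0.039216 * 1411.58 - 54
     = 1.356209.
Step 4: Ties present; correction factor C = 1 - 6/(17^3 - 17) = 0.998775. Corrected H = 1.356209 / 0.998775 = 1.357873.
Step 5: Under H0, H ~ chi^2(3); p-value = 0.715438.
Step 6: alpha = 0.1. fail to reject H0.

H = 1.3579, df = 3, p = 0.715438, fail to reject H0.


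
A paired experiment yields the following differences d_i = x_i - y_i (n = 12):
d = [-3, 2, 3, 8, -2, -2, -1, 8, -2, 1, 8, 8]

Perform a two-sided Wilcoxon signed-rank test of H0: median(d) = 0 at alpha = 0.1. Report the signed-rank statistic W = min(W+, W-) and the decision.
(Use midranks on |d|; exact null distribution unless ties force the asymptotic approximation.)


Step 1: Drop any zero differences (none here) and take |d_i|.
|d| = [3, 2, 3, 8, 2, 2, 1, 8, 2, 1, 8, 8]
Step 2: Midrank |d_i| (ties get averaged ranks).
ranks: |3|->7.5, |2|->4.5, |3|->7.5, |8|->10.5, |2|->4.5, |2|->4.5, |1|->1.5, |8|->10.5, |2|->4.5, |1|->1.5, |8|->10.5, |8|->10.5
Step 3: Attach original signs; sum ranks with positive sign and with negative sign.
W+ = 4.5 + 7.5 + 10.5 + 10.5 + 1.5 + 10.5 + 10.5 = 55.5
W- = 7.5 + 4.5 + 4.5 + 1.5 + 4.5 = 22.5
(Check: W+ + W- = 78 should equal n(n+1)/2 = 78.)
Step 4: Test statistic W = min(W+, W-) = 22.5.
Step 5: Ties in |d|, so use the tie-corrected normal approximation.
        E[W] = n(n+1)/4 = 12*13/4 = 39.
        Tie groups: |d|=1 (t=2), |d|=2 (t=4), |d|=3 (t=2), |d|=8 (t=4); sum(t^3 - t) = 132.
        Var[W] = n(n+1)(2n+1)/24 - sum(t^3-t)/48 = 3900/24 - 132/48 = 159.75.
        z = (W - E[W]) / sqrt(Var[W]) = (22.5 - 39) / 12.6392 = -1.3055.
        Two-sided p = 2*Phi(z) = 0.191736.
Step 6: alpha = 0.1. fail to reject H0.

W+ = 55.5, W- = 22.5, W = min = 22.5, p = 0.191736, fail to reject H0.


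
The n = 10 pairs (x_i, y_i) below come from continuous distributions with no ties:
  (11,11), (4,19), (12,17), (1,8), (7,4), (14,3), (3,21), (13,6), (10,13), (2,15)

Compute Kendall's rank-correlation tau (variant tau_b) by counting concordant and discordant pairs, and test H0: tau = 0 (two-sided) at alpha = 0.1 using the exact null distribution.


Step 1: Enumerate the 45 unordered pairs (i,j) with i<j and classify each by sign(x_j-x_i) * sign(y_j-y_i).
  (1,2):dx=-7,dy=+8->D; (1,3):dx=+1,dy=+6->C; (1,4):dx=-10,dy=-3->C; (1,5):dx=-4,dy=-7->C
  (1,6):dx=+3,dy=-8->D; (1,7):dx=-8,dy=+10->D; (1,8):dx=+2,dy=-5->D; (1,9):dx=-1,dy=+2->D
  (1,10):dx=-9,dy=+4->D; (2,3):dx=+8,dy=-2->D; (2,4):dx=-3,dy=-11->C; (2,5):dx=+3,dy=-15->D
  (2,6):dx=+10,dy=-16->D; (2,7):dx=-1,dy=+2->D; (2,8):dx=+9,dy=-13->D; (2,9):dx=+6,dy=-6->D
  (2,10):dx=-2,dy=-4->C; (3,4):dx=-11,dy=-9->C; (3,5):dx=-5,dy=-13->C; (3,6):dx=+2,dy=-14->D
  (3,7):dx=-9,dy=+4->D; (3,8):dx=+1,dy=-11->D; (3,9):dx=-2,dy=-4->C; (3,10):dx=-10,dy=-2->C
  (4,5):dx=+6,dy=-4->D; (4,6):dx=+13,dy=-5->D; (4,7):dx=+2,dy=+13->C; (4,8):dx=+12,dy=-2->D
  (4,9):dx=+9,dy=+5->C; (4,10):dx=+1,dy=+7->C; (5,6):dx=+7,dy=-1->D; (5,7):dx=-4,dy=+17->D
  (5,8):dx=+6,dy=+2->C; (5,9):dx=+3,dy=+9->C; (5,10):dx=-5,dy=+11->D; (6,7):dx=-11,dy=+18->D
  (6,8):dx=-1,dy=+3->D; (6,9):dx=-4,dy=+10->D; (6,10):dx=-12,dy=+12->D; (7,8):dx=+10,dy=-15->D
  (7,9):dx=+7,dy=-8->D; (7,10):dx=-1,dy=-6->C; (8,9):dx=-3,dy=+7->D; (8,10):dx=-11,dy=+9->D
  (9,10):dx=-8,dy=+2->D
Step 2: C = 15, D = 30, total pairs = 45.
Step 3: tau = (C - D)/(n(n-1)/2) = (15 - 30)/45 = -0.333333.
Step 4: Exact two-sided p-value (enumerate n! = 3628800 permutations of y under H0): p = 0.216373.
Step 5: alpha = 0.1. fail to reject H0.

tau_b = -0.3333 (C=15, D=30), p = 0.216373, fail to reject H0.


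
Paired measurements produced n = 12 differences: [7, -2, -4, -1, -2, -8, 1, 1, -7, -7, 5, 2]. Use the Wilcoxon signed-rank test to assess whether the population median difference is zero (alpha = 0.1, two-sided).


Step 1: Drop any zero differences (none here) and take |d_i|.
|d| = [7, 2, 4, 1, 2, 8, 1, 1, 7, 7, 5, 2]
Step 2: Midrank |d_i| (ties get averaged ranks).
ranks: |7|->10, |2|->5, |4|->7, |1|->2, |2|->5, |8|->12, |1|->2, |1|->2, |7|->10, |7|->10, |5|->8, |2|->5
Step 3: Attach original signs; sum ranks with positive sign and with negative sign.
W+ = 10 + 2 + 2 + 8 + 5 = 27
W- = 5 + 7 + 2 + 5 + 12 + 10 + 10 = 51
(Check: W+ + W- = 78 should equal n(n+1)/2 = 78.)
Step 4: Test statistic W = min(W+, W-) = 27.
Step 5: Ties in |d|, so use the tie-corrected normal approximation.
        E[W] = n(n+1)/4 = 12*13/4 = 39.
        Tie groups: |d|=1 (t=3), |d|=2 (t=3), |d|=7 (t=3); sum(t^3 - t) = 72.
        Var[W] = n(n+1)(2n+1)/24 - sum(t^3-t)/48 = 3900/24 - 72/48 = 161.
        z = (W - E[W]) / sqrt(Var[W]) = (27 - 39) / 12.6886 = -0.9457.
        Two-sided p = 2*Phi(z) = 0.344285.
Step 6: alpha = 0.1. fail to reject H0.

W+ = 27, W- = 51, W = min = 27, p = 0.344285, fail to reject H0.


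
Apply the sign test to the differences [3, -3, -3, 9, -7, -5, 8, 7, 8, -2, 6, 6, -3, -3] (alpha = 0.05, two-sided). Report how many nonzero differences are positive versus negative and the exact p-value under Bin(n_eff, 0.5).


Step 1: Discard zero differences. Original n = 14; n_eff = number of nonzero differences = 14.
Nonzero differences (with sign): +3, -3, -3, +9, -7, -5, +8, +7, +8, -2, +6, +6, -3, -3
Step 2: Count signs: positive = 7, negative = 7.
Step 3: Under H0: P(positive) = 0.5, so the number of positives S ~ Bin(14, 0.5).
Step 4: Two-sided exact p-value = sum of Bin(14,0.5) probabilities at or below the observed probability = 1.000000.
Step 5: alpha = 0.05. fail to reject H0.

n_eff = 14, pos = 7, neg = 7, p = 1.000000, fail to reject H0.


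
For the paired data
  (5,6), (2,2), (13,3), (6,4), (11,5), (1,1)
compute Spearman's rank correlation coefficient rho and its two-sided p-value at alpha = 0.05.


Step 1: Rank x and y separately (midranks; no ties here).
rank(x): 5->3, 2->2, 13->6, 6->4, 11->5, 1->1
rank(y): 6->6, 2->2, 3->3, 4->4, 5->5, 1->1
Step 2: d_i = R_x(i) - R_y(i); compute d_i^2.
  (3-6)^2=9, (2-2)^2=0, (6-3)^2=9, (4-4)^2=0, (5-5)^2=0, (1-1)^2=0
sum(d^2) = 18.
Step 3: rho = 1 - 6*18 / (6*(6^2 - 1)) = 1 - 108/210 = 0.485714.
Step 4: Under H0, t = rho * sqrt((n-2)/(1-rho^2)) = 1.1113 ~ t(4).
Step 5: Two-sided p-value from the t-distribution with 4 df = 0.328723.
Step 6: alpha = 0.05. fail to reject H0.

rho = 0.4857, p = 0.328723, fail to reject H0 at alpha = 0.05.


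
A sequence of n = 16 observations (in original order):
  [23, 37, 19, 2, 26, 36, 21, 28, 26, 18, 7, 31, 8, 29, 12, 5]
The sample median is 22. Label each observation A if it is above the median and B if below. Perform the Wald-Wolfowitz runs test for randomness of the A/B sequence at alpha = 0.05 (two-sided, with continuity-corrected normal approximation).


Step 1: Compute median = 22; label A = above, B = below.
Labels in order: AABBAABAABBABABB  (n_A = 8, n_B = 8)
Step 2: Count runs R = 10.
Step 3: Under H0 (random ordering), E[R] = 2*n_A*n_B/(n_A+n_B) + 1 = 2*8*8/16 + 1 = 9.0000.
        Var[R] = 2*n_A*n_B*(2*n_A*n_B - n_A - n_B) / ((n_A+n_B)^2 * (n_A+n_B-1)) = 14336/3840 = 3.7333.
        SD[R] = 1.9322.
Step 4: Continuity-corrected z = (R - 0.5 - E[R]) / SD[R] = (10 - 0.5 - 9.0000) / 1.9322 = 0.2588.
Step 5: Two-sided p-value via normal approximation = 2*(1 - Phi(|z|)) = 0.795809.
Step 6: alpha = 0.05. fail to reject H0.

R = 10, z = 0.2588, p = 0.795809, fail to reject H0.


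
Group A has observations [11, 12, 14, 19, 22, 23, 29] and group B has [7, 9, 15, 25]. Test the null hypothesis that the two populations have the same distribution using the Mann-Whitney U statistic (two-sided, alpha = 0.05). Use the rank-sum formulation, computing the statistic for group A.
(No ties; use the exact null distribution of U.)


Step 1: Combine and sort all 11 observations; assign midranks.
sorted (value, group): (7,Y), (9,Y), (11,X), (12,X), (14,X), (15,Y), (19,X), (22,X), (23,X), (25,Y), (29,X)
ranks: 7->1, 9->2, 11->3, 12->4, 14->5, 15->6, 19->7, 22->8, 23->9, 25->10, 29->11
Step 2: Rank sum for X: R1 = 3 + 4 + 5 + 7 + 8 + 9 + 11 = 47.
Step 3: U_X = R1 - n1(n1+1)/2 = 47 - 7*8/2 = 47 - 28 = 19.
       U_Y = n1*n2 - U_X = 28 - 19 = 9.
Step 4: No ties, so the exact null distribution of U (based on enumerating the C(11,7) = 330 equally likely rank assignments) gives the two-sided p-value.
Step 5: p-value = 0.412121; compare to alpha = 0.05. fail to reject H0.

U_X = 19, p = 0.412121, fail to reject H0 at alpha = 0.05.


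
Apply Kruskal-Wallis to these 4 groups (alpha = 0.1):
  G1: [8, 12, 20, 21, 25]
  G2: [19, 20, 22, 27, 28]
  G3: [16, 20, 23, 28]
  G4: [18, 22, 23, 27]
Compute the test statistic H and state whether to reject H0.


Step 1: Combine all N = 18 observations and assign midranks.
sorted (value, group, rank): (8,G1,1), (12,G1,2), (16,G3,3), (18,G4,4), (19,G2,5), (20,G1,7), (20,G2,7), (20,G3,7), (21,G1,9), (22,G2,10.5), (22,G4,10.5), (23,G3,12.5), (23,G4,12.5), (25,G1,14), (27,G2,15.5), (27,G4,15.5), (28,G2,17.5), (28,G3,17.5)
Step 2: Sum ranks within each group.
R_1 = 33 (n_1 = 5)
R_2 = 55.5 (n_2 = 5)
R_3 = 40 (n_3 = 4)
R_4 = 42.5 (n_4 = 4)
Step 3: H = 12/(N(N+1)) * sum(R_i^2/n_i) - 3(N+1)
     = 12/(18*19) * (33^2/5 + 55.5^2/5 + 40^2/4 + 42.5^2/4) - 3*19
     = 0.035088 * 1685.41 - 57
     = 2.137281.
Step 4: Ties present; correction factor C = 1 - 48/(18^3 - 18) = 0.991744. Corrected H = 2.137281 / 0.991744 = 2.155073.
Step 5: Under H0, H ~ chi^2(3); p-value = 0.540852.
Step 6: alpha = 0.1. fail to reject H0.

H = 2.1551, df = 3, p = 0.540852, fail to reject H0.


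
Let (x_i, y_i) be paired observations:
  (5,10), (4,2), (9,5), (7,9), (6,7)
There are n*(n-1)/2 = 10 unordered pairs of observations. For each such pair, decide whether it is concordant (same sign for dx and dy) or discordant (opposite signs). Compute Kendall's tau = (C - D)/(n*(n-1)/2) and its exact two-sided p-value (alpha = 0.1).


Step 1: Enumerate the 10 unordered pairs (i,j) with i<j and classify each by sign(x_j-x_i) * sign(y_j-y_i).
  (1,2):dx=-1,dy=-8->C; (1,3):dx=+4,dy=-5->D; (1,4):dx=+2,dy=-1->D; (1,5):dx=+1,dy=-3->D
  (2,3):dx=+5,dy=+3->C; (2,4):dx=+3,dy=+7->C; (2,5):dx=+2,dy=+5->C; (3,4):dx=-2,dy=+4->D
  (3,5):dx=-3,dy=+2->D; (4,5):dx=-1,dy=-2->C
Step 2: C = 5, D = 5, total pairs = 10.
Step 3: tau = (C - D)/(n(n-1)/2) = (5 - 5)/10 = 0.000000.
Step 4: Exact two-sided p-value (enumerate n! = 120 permutations of y under H0): p = 1.000000.
Step 5: alpha = 0.1. fail to reject H0.

tau_b = 0.0000 (C=5, D=5), p = 1.000000, fail to reject H0.


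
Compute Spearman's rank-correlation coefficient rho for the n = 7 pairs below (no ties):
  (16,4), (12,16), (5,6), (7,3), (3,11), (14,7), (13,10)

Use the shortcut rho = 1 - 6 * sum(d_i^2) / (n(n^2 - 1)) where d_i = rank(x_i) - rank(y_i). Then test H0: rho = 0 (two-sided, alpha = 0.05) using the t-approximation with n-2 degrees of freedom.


Step 1: Rank x and y separately (midranks; no ties here).
rank(x): 16->7, 12->4, 5->2, 7->3, 3->1, 14->6, 13->5
rank(y): 4->2, 16->7, 6->3, 3->1, 11->6, 7->4, 10->5
Step 2: d_i = R_x(i) - R_y(i); compute d_i^2.
  (7-2)^2=25, (4-7)^2=9, (2-3)^2=1, (3-1)^2=4, (1-6)^2=25, (6-4)^2=4, (5-5)^2=0
sum(d^2) = 68.
Step 3: rho = 1 - 6*68 / (7*(7^2 - 1)) = 1 - 408/336 = -0.214286.
Step 4: Under H0, t = rho * sqrt((n-2)/(1-rho^2)) = -0.4906 ~ t(5).
Step 5: Two-sided p-value from the t-distribution with 5 df = 0.644512.
Step 6: alpha = 0.05. fail to reject H0.

rho = -0.2143, p = 0.644512, fail to reject H0 at alpha = 0.05.


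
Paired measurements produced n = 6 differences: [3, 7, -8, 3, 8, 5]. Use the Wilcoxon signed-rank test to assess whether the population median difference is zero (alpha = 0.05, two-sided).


Step 1: Drop any zero differences (none here) and take |d_i|.
|d| = [3, 7, 8, 3, 8, 5]
Step 2: Midrank |d_i| (ties get averaged ranks).
ranks: |3|->1.5, |7|->4, |8|->5.5, |3|->1.5, |8|->5.5, |5|->3
Step 3: Attach original signs; sum ranks with positive sign and with negative sign.
W+ = 1.5 + 4 + 1.5 + 5.5 + 3 = 15.5
W- = 5.5 = 5.5
(Check: W+ + W- = 21 should equal n(n+1)/2 = 21.)
Step 4: Test statistic W = min(W+, W-) = 5.5.
Step 5: Ties in |d|, so use the tie-corrected normal approximation.
        E[W] = n(n+1)/4 = 6*7/4 = 10.5.
        Tie groups: |d|=3 (t=2), |d|=8 (t=2); sum(t^3 - t) = 12.
        Var[W] = n(n+1)(2n+1)/24 - sum(t^3-t)/48 = 546/24 - 12/48 = 22.5.
        z = (W - E[W]) / sqrt(Var[W]) = (5.5 - 10.5) / 4.7434 = -1.0541.
        Two-sided p = 2*Phi(z) = 0.291841.
Step 6: alpha = 0.05. fail to reject H0.

W+ = 15.5, W- = 5.5, W = min = 5.5, p = 0.291841, fail to reject H0.


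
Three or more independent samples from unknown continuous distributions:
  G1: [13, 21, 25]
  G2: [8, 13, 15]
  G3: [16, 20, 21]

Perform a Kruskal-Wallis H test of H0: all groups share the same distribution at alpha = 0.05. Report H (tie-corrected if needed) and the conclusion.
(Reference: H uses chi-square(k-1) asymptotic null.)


Step 1: Combine all N = 9 observations and assign midranks.
sorted (value, group, rank): (8,G2,1), (13,G1,2.5), (13,G2,2.5), (15,G2,4), (16,G3,5), (20,G3,6), (21,G1,7.5), (21,G3,7.5), (25,G1,9)
Step 2: Sum ranks within each group.
R_1 = 19 (n_1 = 3)
R_2 = 7.5 (n_2 = 3)
R_3 = 18.5 (n_3 = 3)
Step 3: H = 12/(N(N+1)) * sum(R_i^2/n_i) - 3(N+1)
     = 12/(9*10) * (19^2/3 + 7.5^2/3 + 18.5^2/3) - 3*10
     = 0.133333 * 253.167 - 30
     = 3.755556.
Step 4: Ties present; correction factor C = 1 - 12/(9^3 - 9) = 0.983333. Corrected H = 3.755556 / 0.983333 = 3.819209.
Step 5: Under H0, H ~ chi^2(2); p-value = 0.148139.
Step 6: alpha = 0.05. fail to reject H0.

H = 3.8192, df = 2, p = 0.148139, fail to reject H0.


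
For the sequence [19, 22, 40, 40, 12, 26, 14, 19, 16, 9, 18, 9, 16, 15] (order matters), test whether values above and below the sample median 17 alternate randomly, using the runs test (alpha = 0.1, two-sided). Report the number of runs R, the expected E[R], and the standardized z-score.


Step 1: Compute median = 17; label A = above, B = below.
Labels in order: AAAABABABBABBB  (n_A = 7, n_B = 7)
Step 2: Count runs R = 8.
Step 3: Under H0 (random ordering), E[R] = 2*n_A*n_B/(n_A+n_B) + 1 = 2*7*7/14 + 1 = 8.0000.
        Var[R] = 2*n_A*n_B*(2*n_A*n_B - n_A - n_B) / ((n_A+n_B)^2 * (n_A+n_B-1)) = 8232/2548 = 3.2308.
        SD[R] = 1.7974.
Step 4: R = E[R], so z = 0 with no continuity correction.
Step 5: Two-sided p-value via normal approximation = 2*(1 - Phi(|z|)) = 1.000000.
Step 6: alpha = 0.1. fail to reject H0.

R = 8, z = 0.0000, p = 1.000000, fail to reject H0.


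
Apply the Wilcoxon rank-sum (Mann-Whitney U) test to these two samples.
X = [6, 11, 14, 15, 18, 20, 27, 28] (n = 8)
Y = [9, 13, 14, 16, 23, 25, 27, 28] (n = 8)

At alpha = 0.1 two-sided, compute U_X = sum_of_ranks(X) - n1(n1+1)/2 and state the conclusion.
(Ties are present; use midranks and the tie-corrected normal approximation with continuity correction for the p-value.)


Step 1: Combine and sort all 16 observations; assign midranks.
sorted (value, group): (6,X), (9,Y), (11,X), (13,Y), (14,X), (14,Y), (15,X), (16,Y), (18,X), (20,X), (23,Y), (25,Y), (27,X), (27,Y), (28,X), (28,Y)
ranks: 6->1, 9->2, 11->3, 13->4, 14->5.5, 14->5.5, 15->7, 16->8, 18->9, 20->10, 23->11, 25->12, 27->13.5, 27->13.5, 28->15.5, 28->15.5
Step 2: Rank sum for X: R1 = 1 + 3 + 5.5 + 7 + 9 + 10 + 13.5 + 15.5 = 64.5.
Step 3: U_X = R1 - n1(n1+1)/2 = 64.5 - 8*9/2 = 64.5 - 36 = 28.5.
       U_Y = n1*n2 - U_X = 64 - 28.5 = 35.5.
Step 4: Ties are present, so use the tie-corrected normal approximation (with continuity correction) for the p-value.
Step 5: p-value = 0.752184; compare to alpha = 0.1. fail to reject H0.

U_X = 28.5, p = 0.752184, fail to reject H0 at alpha = 0.1.


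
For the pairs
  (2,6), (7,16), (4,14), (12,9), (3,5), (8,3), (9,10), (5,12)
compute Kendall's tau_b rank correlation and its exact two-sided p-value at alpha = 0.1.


Step 1: Enumerate the 28 unordered pairs (i,j) with i<j and classify each by sign(x_j-x_i) * sign(y_j-y_i).
  (1,2):dx=+5,dy=+10->C; (1,3):dx=+2,dy=+8->C; (1,4):dx=+10,dy=+3->C; (1,5):dx=+1,dy=-1->D
  (1,6):dx=+6,dy=-3->D; (1,7):dx=+7,dy=+4->C; (1,8):dx=+3,dy=+6->C; (2,3):dx=-3,dy=-2->C
  (2,4):dx=+5,dy=-7->D; (2,5):dx=-4,dy=-11->C; (2,6):dx=+1,dy=-13->D; (2,7):dx=+2,dy=-6->D
  (2,8):dx=-2,dy=-4->C; (3,4):dx=+8,dy=-5->D; (3,5):dx=-1,dy=-9->C; (3,6):dx=+4,dy=-11->D
  (3,7):dx=+5,dy=-4->D; (3,8):dx=+1,dy=-2->D; (4,5):dx=-9,dy=-4->C; (4,6):dx=-4,dy=-6->C
  (4,7):dx=-3,dy=+1->D; (4,8):dx=-7,dy=+3->D; (5,6):dx=+5,dy=-2->D; (5,7):dx=+6,dy=+5->C
  (5,8):dx=+2,dy=+7->C; (6,7):dx=+1,dy=+7->C; (6,8):dx=-3,dy=+9->D; (7,8):dx=-4,dy=+2->D
Step 2: C = 14, D = 14, total pairs = 28.
Step 3: tau = (C - D)/(n(n-1)/2) = (14 - 14)/28 = 0.000000.
Step 4: Exact two-sided p-value (enumerate n! = 40320 permutations of y under H0): p = 1.000000.
Step 5: alpha = 0.1. fail to reject H0.

tau_b = 0.0000 (C=14, D=14), p = 1.000000, fail to reject H0.


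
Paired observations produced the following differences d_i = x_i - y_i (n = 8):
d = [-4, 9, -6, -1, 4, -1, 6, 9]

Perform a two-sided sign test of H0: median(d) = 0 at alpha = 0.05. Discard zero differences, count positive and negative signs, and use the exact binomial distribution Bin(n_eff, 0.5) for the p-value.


Step 1: Discard zero differences. Original n = 8; n_eff = number of nonzero differences = 8.
Nonzero differences (with sign): -4, +9, -6, -1, +4, -1, +6, +9
Step 2: Count signs: positive = 4, negative = 4.
Step 3: Under H0: P(positive) = 0.5, so the number of positives S ~ Bin(8, 0.5).
Step 4: Two-sided exact p-value = sum of Bin(8,0.5) probabilities at or below the observed probability = 1.000000.
Step 5: alpha = 0.05. fail to reject H0.

n_eff = 8, pos = 4, neg = 4, p = 1.000000, fail to reject H0.


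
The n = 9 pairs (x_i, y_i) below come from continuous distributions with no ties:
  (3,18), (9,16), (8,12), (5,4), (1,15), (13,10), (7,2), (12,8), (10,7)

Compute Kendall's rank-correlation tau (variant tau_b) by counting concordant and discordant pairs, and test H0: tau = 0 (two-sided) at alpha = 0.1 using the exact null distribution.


Step 1: Enumerate the 36 unordered pairs (i,j) with i<j and classify each by sign(x_j-x_i) * sign(y_j-y_i).
  (1,2):dx=+6,dy=-2->D; (1,3):dx=+5,dy=-6->D; (1,4):dx=+2,dy=-14->D; (1,5):dx=-2,dy=-3->C
  (1,6):dx=+10,dy=-8->D; (1,7):dx=+4,dy=-16->D; (1,8):dx=+9,dy=-10->D; (1,9):dx=+7,dy=-11->D
  (2,3):dx=-1,dy=-4->C; (2,4):dx=-4,dy=-12->C; (2,5):dx=-8,dy=-1->C; (2,6):dx=+4,dy=-6->D
  (2,7):dx=-2,dy=-14->C; (2,8):dx=+3,dy=-8->D; (2,9):dx=+1,dy=-9->D; (3,4):dx=-3,dy=-8->C
  (3,5):dx=-7,dy=+3->D; (3,6):dx=+5,dy=-2->D; (3,7):dx=-1,dy=-10->C; (3,8):dx=+4,dy=-4->D
  (3,9):dx=+2,dy=-5->D; (4,5):dx=-4,dy=+11->D; (4,6):dx=+8,dy=+6->C; (4,7):dx=+2,dy=-2->D
  (4,8):dx=+7,dy=+4->C; (4,9):dx=+5,dy=+3->C; (5,6):dx=+12,dy=-5->D; (5,7):dx=+6,dy=-13->D
  (5,8):dx=+11,dy=-7->D; (5,9):dx=+9,dy=-8->D; (6,7):dx=-6,dy=-8->C; (6,8):dx=-1,dy=-2->C
  (6,9):dx=-3,dy=-3->C; (7,8):dx=+5,dy=+6->C; (7,9):dx=+3,dy=+5->C; (8,9):dx=-2,dy=-1->C
Step 2: C = 16, D = 20, total pairs = 36.
Step 3: tau = (C - D)/(n(n-1)/2) = (16 - 20)/36 = -0.111111.
Step 4: Exact two-sided p-value (enumerate n! = 362880 permutations of y under H0): p = 0.761414.
Step 5: alpha = 0.1. fail to reject H0.

tau_b = -0.1111 (C=16, D=20), p = 0.761414, fail to reject H0.


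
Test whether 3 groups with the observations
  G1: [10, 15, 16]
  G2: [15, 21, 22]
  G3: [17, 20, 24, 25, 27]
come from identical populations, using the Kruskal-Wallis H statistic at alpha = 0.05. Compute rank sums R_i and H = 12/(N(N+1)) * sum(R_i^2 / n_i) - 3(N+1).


Step 1: Combine all N = 11 observations and assign midranks.
sorted (value, group, rank): (10,G1,1), (15,G1,2.5), (15,G2,2.5), (16,G1,4), (17,G3,5), (20,G3,6), (21,G2,7), (22,G2,8), (24,G3,9), (25,G3,10), (27,G3,11)
Step 2: Sum ranks within each group.
R_1 = 7.5 (n_1 = 3)
R_2 = 17.5 (n_2 = 3)
R_3 = 41 (n_3 = 5)
Step 3: H = 12/(N(N+1)) * sum(R_i^2/n_i) - 3(N+1)
     = 12/(11*12) * (7.5^2/3 + 17.5^2/3 + 41^2/5) - 3*12
     = 0.090909 * 457.033 - 36
     = 5.548485.
Step 4: Ties present; correction factor C = 1 - 6/(11^3 - 11) = 0.995455. Corrected H = 5.548485 / 0.995455 = 5.573820.
Step 5: Under H0, H ~ chi^2(2); p-value = 0.061611.
Step 6: alpha = 0.05. fail to reject H0.

H = 5.5738, df = 2, p = 0.061611, fail to reject H0.


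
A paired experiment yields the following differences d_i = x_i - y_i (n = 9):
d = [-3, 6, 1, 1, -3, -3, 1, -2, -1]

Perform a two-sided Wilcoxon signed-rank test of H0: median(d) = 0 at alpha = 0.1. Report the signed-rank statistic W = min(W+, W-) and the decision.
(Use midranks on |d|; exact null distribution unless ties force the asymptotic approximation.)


Step 1: Drop any zero differences (none here) and take |d_i|.
|d| = [3, 6, 1, 1, 3, 3, 1, 2, 1]
Step 2: Midrank |d_i| (ties get averaged ranks).
ranks: |3|->7, |6|->9, |1|->2.5, |1|->2.5, |3|->7, |3|->7, |1|->2.5, |2|->5, |1|->2.5
Step 3: Attach original signs; sum ranks with positive sign and with negative sign.
W+ = 9 + 2.5 + 2.5 + 2.5 = 16.5
W- = 7 + 7 + 7 + 5 + 2.5 = 28.5
(Check: W+ + W- = 45 should equal n(n+1)/2 = 45.)
Step 4: Test statistic W = min(W+, W-) = 16.5.
Step 5: Ties in |d|, so use the tie-corrected normal approximation.
        E[W] = n(n+1)/4 = 9*10/4 = 22.5.
        Tie groups: |d|=1 (t=4), |d|=3 (t=3); sum(t^3 - t) = 84.
        Var[W] = n(n+1)(2n+1)/24 - sum(t^3-t)/48 = 1710/24 - 84/48 = 69.5.
        z = (W - E[W]) / sqrt(Var[W]) = (16.5 - 22.5) / 8.3367 = -0.7197.
        Two-sided p = 2*Phi(z) = 0.471702.
Step 6: alpha = 0.1. fail to reject H0.

W+ = 16.5, W- = 28.5, W = min = 16.5, p = 0.471702, fail to reject H0.


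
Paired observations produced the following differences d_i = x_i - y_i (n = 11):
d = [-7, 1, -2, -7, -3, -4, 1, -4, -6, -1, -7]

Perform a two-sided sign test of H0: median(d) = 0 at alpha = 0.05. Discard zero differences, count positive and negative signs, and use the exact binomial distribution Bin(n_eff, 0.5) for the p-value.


Step 1: Discard zero differences. Original n = 11; n_eff = number of nonzero differences = 11.
Nonzero differences (with sign): -7, +1, -2, -7, -3, -4, +1, -4, -6, -1, -7
Step 2: Count signs: positive = 2, negative = 9.
Step 3: Under H0: P(positive) = 0.5, so the number of positives S ~ Bin(11, 0.5).
Step 4: Two-sided exact p-value = sum of Bin(11,0.5) probabilities at or below the observed probability = 0.065430.
Step 5: alpha = 0.05. fail to reject H0.

n_eff = 11, pos = 2, neg = 9, p = 0.065430, fail to reject H0.


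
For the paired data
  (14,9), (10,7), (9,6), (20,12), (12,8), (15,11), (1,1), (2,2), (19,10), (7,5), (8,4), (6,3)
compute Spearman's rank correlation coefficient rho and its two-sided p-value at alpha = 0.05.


Step 1: Rank x and y separately (midranks; no ties here).
rank(x): 14->9, 10->7, 9->6, 20->12, 12->8, 15->10, 1->1, 2->2, 19->11, 7->4, 8->5, 6->3
rank(y): 9->9, 7->7, 6->6, 12->12, 8->8, 11->11, 1->1, 2->2, 10->10, 5->5, 4->4, 3->3
Step 2: d_i = R_x(i) - R_y(i); compute d_i^2.
  (9-9)^2=0, (7-7)^2=0, (6-6)^2=0, (12-12)^2=0, (8-8)^2=0, (10-11)^2=1, (1-1)^2=0, (2-2)^2=0, (11-10)^2=1, (4-5)^2=1, (5-4)^2=1, (3-3)^2=0
sum(d^2) = 4.
Step 3: rho = 1 - 6*4 / (12*(12^2 - 1)) = 1 - 24/1716 = 0.986014.
Step 4: Under H0, t = rho * sqrt((n-2)/(1-rho^2)) = 18.7088 ~ t(10).
Step 5: Two-sided p-value from the t-distribution with 10 df = 0.000000.
Step 6: alpha = 0.05. reject H0.

rho = 0.9860, p = 0.000000, reject H0 at alpha = 0.05.


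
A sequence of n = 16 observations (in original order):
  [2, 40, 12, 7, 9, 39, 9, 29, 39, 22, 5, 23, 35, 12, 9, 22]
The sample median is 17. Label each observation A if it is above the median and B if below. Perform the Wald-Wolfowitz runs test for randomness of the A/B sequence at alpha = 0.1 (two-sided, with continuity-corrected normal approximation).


Step 1: Compute median = 17; label A = above, B = below.
Labels in order: BABBBABAAABAABBA  (n_A = 8, n_B = 8)
Step 2: Count runs R = 10.
Step 3: Under H0 (random ordering), E[R] = 2*n_A*n_B/(n_A+n_B) + 1 = 2*8*8/16 + 1 = 9.0000.
        Var[R] = 2*n_A*n_B*(2*n_A*n_B - n_A - n_B) / ((n_A+n_B)^2 * (n_A+n_B-1)) = 14336/3840 = 3.7333.
        SD[R] = 1.9322.
Step 4: Continuity-corrected z = (R - 0.5 - E[R]) / SD[R] = (10 - 0.5 - 9.0000) / 1.9322 = 0.2588.
Step 5: Two-sided p-value via normal approximation = 2*(1 - Phi(|z|)) = 0.795809.
Step 6: alpha = 0.1. fail to reject H0.

R = 10, z = 0.2588, p = 0.795809, fail to reject H0.


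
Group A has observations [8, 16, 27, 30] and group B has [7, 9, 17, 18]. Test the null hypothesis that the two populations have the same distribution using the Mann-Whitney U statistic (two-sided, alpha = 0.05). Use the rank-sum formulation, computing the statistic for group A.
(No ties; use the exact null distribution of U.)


Step 1: Combine and sort all 8 observations; assign midranks.
sorted (value, group): (7,Y), (8,X), (9,Y), (16,X), (17,Y), (18,Y), (27,X), (30,X)
ranks: 7->1, 8->2, 9->3, 16->4, 17->5, 18->6, 27->7, 30->8
Step 2: Rank sum for X: R1 = 2 + 4 + 7 + 8 = 21.
Step 3: U_X = R1 - n1(n1+1)/2 = 21 - 4*5/2 = 21 - 10 = 11.
       U_Y = n1*n2 - U_X = 16 - 11 = 5.
Step 4: No ties, so the exact null distribution of U (based on enumerating the C(8,4) = 70 equally likely rank assignments) gives the two-sided p-value.
Step 5: p-value = 0.485714; compare to alpha = 0.05. fail to reject H0.

U_X = 11, p = 0.485714, fail to reject H0 at alpha = 0.05.


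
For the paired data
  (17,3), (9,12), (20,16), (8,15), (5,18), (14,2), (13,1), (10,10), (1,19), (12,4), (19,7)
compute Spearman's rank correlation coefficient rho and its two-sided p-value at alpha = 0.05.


Step 1: Rank x and y separately (midranks; no ties here).
rank(x): 17->9, 9->4, 20->11, 8->3, 5->2, 14->8, 13->7, 10->5, 1->1, 12->6, 19->10
rank(y): 3->3, 12->7, 16->9, 15->8, 18->10, 2->2, 1->1, 10->6, 19->11, 4->4, 7->5
Step 2: d_i = R_x(i) - R_y(i); compute d_i^2.
  (9-3)^2=36, (4-7)^2=9, (11-9)^2=4, (3-8)^2=25, (2-10)^2=64, (8-2)^2=36, (7-1)^2=36, (5-6)^2=1, (1-11)^2=100, (6-4)^2=4, (10-5)^2=25
sum(d^2) = 340.
Step 3: rho = 1 - 6*340 / (11*(11^2 - 1)) = 1 - 2040/1320 = -0.545455.
Step 4: Under H0, t = rho * sqrt((n-2)/(1-rho^2)) = -1.9524 ~ t(9).
Step 5: Two-sided p-value from the t-distribution with 9 df = 0.082651.
Step 6: alpha = 0.05. fail to reject H0.

rho = -0.5455, p = 0.082651, fail to reject H0 at alpha = 0.05.


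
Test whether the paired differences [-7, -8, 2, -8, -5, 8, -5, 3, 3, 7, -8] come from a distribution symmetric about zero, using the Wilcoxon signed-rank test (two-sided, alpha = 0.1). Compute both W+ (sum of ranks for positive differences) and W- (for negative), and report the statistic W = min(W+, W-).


Step 1: Drop any zero differences (none here) and take |d_i|.
|d| = [7, 8, 2, 8, 5, 8, 5, 3, 3, 7, 8]
Step 2: Midrank |d_i| (ties get averaged ranks).
ranks: |7|->6.5, |8|->9.5, |2|->1, |8|->9.5, |5|->4.5, |8|->9.5, |5|->4.5, |3|->2.5, |3|->2.5, |7|->6.5, |8|->9.5
Step 3: Attach original signs; sum ranks with positive sign and with negative sign.
W+ = 1 + 9.5 + 2.5 + 2.5 + 6.5 = 22
W- = 6.5 + 9.5 + 9.5 + 4.5 + 4.5 + 9.5 = 44
(Check: W+ + W- = 66 should equal n(n+1)/2 = 66.)
Step 4: Test statistic W = min(W+, W-) = 22.
Step 5: Ties in |d|, so use the tie-corrected normal approximation.
        E[W] = n(n+1)/4 = 11*12/4 = 33.
        Tie groups: |d|=3 (t=2), |d|=5 (t=2), |d|=7 (t=2), |d|=8 (t=4); sum(t^3 - t) = 78.
        Var[W] = n(n+1)(2n+1)/24 - sum(t^3-t)/48 = 3036/24 - 78/48 = 124.875.
        z = (W - E[W]) / sqrt(Var[W]) = (22 - 33) / 11.1747 = -0.9844.
        Two-sided p = 2*Phi(z) = 0.324937.
Step 6: alpha = 0.1. fail to reject H0.

W+ = 22, W- = 44, W = min = 22, p = 0.324937, fail to reject H0.
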